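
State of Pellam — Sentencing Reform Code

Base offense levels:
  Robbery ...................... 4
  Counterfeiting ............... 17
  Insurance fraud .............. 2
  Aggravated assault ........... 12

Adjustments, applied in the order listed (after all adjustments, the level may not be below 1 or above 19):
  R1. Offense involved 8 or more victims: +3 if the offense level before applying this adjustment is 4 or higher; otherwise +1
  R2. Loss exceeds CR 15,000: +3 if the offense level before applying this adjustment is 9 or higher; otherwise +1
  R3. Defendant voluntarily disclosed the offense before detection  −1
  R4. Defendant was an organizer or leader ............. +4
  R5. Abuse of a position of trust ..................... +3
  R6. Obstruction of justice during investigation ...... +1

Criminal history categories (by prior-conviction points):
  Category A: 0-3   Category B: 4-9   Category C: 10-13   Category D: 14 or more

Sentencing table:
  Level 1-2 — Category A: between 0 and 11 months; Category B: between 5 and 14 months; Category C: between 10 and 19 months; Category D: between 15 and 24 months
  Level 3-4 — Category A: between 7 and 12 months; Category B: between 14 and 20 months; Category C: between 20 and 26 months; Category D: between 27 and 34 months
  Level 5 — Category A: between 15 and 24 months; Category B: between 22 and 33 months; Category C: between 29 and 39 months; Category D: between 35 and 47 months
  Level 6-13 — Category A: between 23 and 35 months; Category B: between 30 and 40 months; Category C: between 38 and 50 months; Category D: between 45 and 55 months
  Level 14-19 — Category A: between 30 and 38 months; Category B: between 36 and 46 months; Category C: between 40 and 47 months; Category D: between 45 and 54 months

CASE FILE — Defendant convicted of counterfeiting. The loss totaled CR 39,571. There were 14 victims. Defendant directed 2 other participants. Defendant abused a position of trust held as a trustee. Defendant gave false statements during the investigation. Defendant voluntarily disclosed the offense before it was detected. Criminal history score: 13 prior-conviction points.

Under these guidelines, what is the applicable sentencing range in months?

40-47 months

Base offense level for counterfeiting: 17.
R1 applies (level before this adjustment is 17 ≥ 4, so +3): 17 + 3 = 20.
R2 applies (level before this adjustment is 20 ≥ 9, so +3): 20 + 3 = 23.
R3 applies: 23 − 1 = 22.
R4 applies: 22 + 4 = 26.
R5 applies: 26 + 3 = 29.
R6 applies: 29 + 1 = 30.
Level 30 exceeds the maximum of 19; capped at 19.
Final offense level: 19.
Criminal history: 13 prior points → Category C (10-13).
Level 19 falls in the 14-19 band.
Grid: Level 14-19 × Category C = 40-47 months.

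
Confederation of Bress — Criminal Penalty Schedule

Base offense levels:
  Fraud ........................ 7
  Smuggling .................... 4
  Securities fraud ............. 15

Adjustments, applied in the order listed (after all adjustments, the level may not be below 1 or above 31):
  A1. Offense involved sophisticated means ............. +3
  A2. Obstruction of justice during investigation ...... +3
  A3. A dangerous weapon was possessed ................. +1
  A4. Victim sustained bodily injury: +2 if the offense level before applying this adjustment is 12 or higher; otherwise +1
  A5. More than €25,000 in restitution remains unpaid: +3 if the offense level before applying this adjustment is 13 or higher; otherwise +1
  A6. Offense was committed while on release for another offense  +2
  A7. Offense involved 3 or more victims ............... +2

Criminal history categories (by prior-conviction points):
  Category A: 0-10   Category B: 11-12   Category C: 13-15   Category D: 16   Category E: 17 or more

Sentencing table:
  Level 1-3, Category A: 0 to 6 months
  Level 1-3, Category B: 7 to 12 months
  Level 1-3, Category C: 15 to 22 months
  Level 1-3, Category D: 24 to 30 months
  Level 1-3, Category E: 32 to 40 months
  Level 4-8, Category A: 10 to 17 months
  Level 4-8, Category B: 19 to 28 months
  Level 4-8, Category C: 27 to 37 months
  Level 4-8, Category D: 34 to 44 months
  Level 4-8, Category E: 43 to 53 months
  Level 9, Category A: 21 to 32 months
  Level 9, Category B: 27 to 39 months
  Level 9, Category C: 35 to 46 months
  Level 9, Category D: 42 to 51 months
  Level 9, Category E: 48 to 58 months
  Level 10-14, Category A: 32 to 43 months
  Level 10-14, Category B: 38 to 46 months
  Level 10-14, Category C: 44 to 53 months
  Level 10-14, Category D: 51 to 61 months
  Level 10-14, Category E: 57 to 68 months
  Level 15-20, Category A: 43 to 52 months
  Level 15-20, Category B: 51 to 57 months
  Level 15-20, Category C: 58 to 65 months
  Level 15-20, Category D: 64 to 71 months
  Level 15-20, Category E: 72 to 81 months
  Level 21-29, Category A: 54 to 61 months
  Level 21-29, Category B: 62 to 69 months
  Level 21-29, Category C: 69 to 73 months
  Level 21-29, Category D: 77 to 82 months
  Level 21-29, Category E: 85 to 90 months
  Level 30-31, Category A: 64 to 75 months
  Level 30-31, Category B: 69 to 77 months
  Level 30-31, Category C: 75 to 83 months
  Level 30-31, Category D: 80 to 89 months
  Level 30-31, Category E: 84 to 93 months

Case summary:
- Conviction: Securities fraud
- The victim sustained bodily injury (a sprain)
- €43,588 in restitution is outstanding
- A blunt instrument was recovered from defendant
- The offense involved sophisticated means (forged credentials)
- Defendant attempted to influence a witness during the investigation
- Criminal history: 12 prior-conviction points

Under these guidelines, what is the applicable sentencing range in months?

62-69 months

Base offense level for securities fraud: 15.
A1 applies: 15 + 3 = 18.
A2 applies: 18 + 3 = 21.
A3 applies: 21 + 1 = 22.
A4 applies (level before this adjustment is 22 ≥ 12, so +2): 22 + 2 = 24.
A5 applies (level before this adjustment is 24 ≥ 13, so +3): 24 + 3 = 27.
Final offense level: 27.
Criminal history: 12 prior points → Category B (11-12).
Level 27 falls in the 21-29 band.
Grid: Level 21-29 × Category B = 62-69 months.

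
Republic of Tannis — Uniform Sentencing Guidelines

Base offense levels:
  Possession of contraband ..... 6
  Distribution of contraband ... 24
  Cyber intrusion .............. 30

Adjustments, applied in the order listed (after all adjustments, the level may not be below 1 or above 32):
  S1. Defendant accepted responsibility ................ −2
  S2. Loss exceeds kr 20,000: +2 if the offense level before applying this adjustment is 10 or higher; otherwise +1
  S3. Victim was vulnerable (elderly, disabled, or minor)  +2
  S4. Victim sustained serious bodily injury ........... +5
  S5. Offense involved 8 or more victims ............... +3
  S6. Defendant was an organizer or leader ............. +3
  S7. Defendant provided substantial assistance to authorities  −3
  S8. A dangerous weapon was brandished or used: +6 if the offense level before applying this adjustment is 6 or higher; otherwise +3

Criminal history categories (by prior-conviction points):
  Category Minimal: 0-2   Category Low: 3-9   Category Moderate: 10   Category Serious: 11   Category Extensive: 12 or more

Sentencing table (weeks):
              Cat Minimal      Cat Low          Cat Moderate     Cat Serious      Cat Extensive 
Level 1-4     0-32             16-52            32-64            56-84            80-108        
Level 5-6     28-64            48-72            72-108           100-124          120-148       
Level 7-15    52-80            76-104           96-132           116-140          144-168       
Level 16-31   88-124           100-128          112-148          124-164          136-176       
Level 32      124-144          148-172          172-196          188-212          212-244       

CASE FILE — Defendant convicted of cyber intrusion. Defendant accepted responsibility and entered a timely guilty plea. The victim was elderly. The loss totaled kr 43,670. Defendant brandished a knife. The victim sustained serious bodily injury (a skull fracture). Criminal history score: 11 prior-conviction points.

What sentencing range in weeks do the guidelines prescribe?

188-212 weeks

Base offense level for cyber intrusion: 30.
S1 applies: 30 − 2 = 28.
S2 applies (level before this adjustment is 28 ≥ 10, so +2): 28 + 2 = 30.
S3 applies: 30 + 2 = 32.
S4 applies: 32 + 5 = 37.
S5 does not apply.
S8 applies (level before this adjustment is 37 ≥ 6, so +6): 37 + 6 = 43.
Level 43 exceeds the maximum of 32; capped at 32.
Final offense level: 32.
Criminal history: 11 prior points → Category Serious (11).
Level 32 falls in the 32 band.
Grid: Level 32 × Category Serious = 188-212 weeks.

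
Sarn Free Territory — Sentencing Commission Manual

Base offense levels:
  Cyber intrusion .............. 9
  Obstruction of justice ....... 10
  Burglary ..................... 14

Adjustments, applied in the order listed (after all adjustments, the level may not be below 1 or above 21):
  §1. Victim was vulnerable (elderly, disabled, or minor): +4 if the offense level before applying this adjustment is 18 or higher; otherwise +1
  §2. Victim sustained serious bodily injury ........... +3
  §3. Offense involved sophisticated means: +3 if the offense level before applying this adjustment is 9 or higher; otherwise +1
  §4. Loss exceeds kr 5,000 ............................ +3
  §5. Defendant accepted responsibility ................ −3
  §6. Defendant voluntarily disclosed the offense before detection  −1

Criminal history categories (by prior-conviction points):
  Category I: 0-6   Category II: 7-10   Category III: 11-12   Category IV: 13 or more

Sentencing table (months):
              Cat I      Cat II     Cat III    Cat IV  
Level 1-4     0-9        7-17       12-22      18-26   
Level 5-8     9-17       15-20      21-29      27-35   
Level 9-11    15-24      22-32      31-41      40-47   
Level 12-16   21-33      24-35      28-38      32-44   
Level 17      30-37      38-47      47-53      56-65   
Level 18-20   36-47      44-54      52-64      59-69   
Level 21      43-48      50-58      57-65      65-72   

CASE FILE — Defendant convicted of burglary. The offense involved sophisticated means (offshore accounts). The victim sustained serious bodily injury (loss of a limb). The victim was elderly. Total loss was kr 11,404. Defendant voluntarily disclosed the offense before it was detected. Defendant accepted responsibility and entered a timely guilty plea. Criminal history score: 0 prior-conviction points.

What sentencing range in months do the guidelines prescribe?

Base offense level for burglary: 14.
§1 applies (level before this adjustment is 14 < 18, so +1): 14 + 1 = 15.
§2 applies: 15 + 3 = 18.
§3 applies (level before this adjustment is 18 ≥ 9, so +3): 18 + 3 = 21.
§4 applies: 21 + 3 = 24.
§5 applies: 24 − 3 = 21.
§6 applies: 21 − 1 = 20.
Final offense level: 20.
Criminal history: 0 prior points → Category I (0-6).
Level 20 falls in the 18-20 band.
Grid: Level 18-20 × Category I = 36-47 months.

36-47 months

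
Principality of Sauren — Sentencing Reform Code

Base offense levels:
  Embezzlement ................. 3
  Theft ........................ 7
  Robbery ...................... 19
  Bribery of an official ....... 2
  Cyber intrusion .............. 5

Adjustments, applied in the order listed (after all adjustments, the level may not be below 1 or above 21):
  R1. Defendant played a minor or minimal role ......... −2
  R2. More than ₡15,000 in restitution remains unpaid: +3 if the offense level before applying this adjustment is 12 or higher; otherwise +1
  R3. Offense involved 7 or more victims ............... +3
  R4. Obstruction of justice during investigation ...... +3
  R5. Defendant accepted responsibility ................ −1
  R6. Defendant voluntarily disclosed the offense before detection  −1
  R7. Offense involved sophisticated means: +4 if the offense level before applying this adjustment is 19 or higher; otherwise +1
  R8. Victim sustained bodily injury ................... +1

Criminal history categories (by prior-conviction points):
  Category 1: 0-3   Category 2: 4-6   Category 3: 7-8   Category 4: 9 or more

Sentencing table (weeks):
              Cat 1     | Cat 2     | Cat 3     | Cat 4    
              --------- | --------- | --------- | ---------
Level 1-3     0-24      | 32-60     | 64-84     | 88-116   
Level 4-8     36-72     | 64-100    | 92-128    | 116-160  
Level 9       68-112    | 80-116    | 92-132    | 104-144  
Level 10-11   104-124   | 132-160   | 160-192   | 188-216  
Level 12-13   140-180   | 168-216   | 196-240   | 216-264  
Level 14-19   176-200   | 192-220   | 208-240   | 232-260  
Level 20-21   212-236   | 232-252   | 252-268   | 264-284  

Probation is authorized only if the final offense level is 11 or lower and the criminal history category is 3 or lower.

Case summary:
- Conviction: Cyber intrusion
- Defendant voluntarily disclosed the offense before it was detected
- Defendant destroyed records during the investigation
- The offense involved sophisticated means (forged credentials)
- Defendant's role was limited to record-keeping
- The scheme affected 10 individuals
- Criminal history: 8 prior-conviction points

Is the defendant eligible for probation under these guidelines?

Base offense level for cyber intrusion: 5.
R1 applies: 5 − 2 = 3.
R2 does not apply.
R3 applies: 3 + 3 = 6.
R4 applies: 6 + 3 = 9.
R5 does not apply.
R6 applies: 9 − 1 = 8.
R7 applies (level before this adjustment is 8 < 19, so +1): 8 + 1 = 9.
Final offense level: 9.
Criminal history: 8 prior points → Category 3 (7-8).
Level 9 falls in the 9 band.
Grid: Level 9 × Category 3 = 92-132 weeks.
Probation check: level 9 ≤ 11 and category 3 ≤ 3 → eligible.

Yes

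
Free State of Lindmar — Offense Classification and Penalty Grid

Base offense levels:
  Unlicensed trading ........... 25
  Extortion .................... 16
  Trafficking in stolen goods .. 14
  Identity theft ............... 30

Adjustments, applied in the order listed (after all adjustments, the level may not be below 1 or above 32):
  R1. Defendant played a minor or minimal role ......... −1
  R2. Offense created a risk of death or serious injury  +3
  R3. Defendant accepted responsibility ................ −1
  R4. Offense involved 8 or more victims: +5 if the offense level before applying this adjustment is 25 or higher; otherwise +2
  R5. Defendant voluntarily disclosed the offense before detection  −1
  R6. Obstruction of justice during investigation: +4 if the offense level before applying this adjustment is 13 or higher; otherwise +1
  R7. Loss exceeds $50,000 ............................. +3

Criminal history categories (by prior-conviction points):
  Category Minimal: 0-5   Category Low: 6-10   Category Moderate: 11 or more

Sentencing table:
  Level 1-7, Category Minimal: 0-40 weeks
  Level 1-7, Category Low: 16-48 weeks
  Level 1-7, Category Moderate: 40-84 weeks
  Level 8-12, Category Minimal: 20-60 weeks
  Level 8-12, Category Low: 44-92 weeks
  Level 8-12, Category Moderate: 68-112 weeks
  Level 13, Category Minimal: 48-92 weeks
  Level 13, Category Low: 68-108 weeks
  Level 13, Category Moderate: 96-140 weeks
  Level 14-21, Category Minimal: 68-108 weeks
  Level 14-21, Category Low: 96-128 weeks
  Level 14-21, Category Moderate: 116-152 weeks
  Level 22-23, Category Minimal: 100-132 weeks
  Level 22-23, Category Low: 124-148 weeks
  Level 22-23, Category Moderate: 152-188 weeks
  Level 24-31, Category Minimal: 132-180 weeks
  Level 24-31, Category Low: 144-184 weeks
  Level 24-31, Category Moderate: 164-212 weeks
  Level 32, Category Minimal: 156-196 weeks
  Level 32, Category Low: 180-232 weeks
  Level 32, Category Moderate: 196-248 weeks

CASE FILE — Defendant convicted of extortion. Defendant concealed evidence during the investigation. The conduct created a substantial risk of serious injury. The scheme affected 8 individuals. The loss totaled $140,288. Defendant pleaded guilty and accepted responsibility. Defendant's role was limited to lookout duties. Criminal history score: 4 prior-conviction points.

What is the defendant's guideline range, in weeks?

132-180 weeks

Base offense level for extortion: 16.
R1 applies: 16 − 1 = 15.
R2 applies: 15 + 3 = 18.
R3 applies: 18 − 1 = 17.
R4 applies (level before this adjustment is 17 < 25, so +2): 17 + 2 = 19.
R5 does not apply.
R6 applies (level before this adjustment is 19 ≥ 13, so +4): 19 + 4 = 23.
R7 applies: 23 + 3 = 26.
Final offense level: 26.
Criminal history: 4 prior points → Category Minimal (0-5).
Level 26 falls in the 24-31 band.
Grid: Level 24-31 × Category Minimal = 132-180 weeks.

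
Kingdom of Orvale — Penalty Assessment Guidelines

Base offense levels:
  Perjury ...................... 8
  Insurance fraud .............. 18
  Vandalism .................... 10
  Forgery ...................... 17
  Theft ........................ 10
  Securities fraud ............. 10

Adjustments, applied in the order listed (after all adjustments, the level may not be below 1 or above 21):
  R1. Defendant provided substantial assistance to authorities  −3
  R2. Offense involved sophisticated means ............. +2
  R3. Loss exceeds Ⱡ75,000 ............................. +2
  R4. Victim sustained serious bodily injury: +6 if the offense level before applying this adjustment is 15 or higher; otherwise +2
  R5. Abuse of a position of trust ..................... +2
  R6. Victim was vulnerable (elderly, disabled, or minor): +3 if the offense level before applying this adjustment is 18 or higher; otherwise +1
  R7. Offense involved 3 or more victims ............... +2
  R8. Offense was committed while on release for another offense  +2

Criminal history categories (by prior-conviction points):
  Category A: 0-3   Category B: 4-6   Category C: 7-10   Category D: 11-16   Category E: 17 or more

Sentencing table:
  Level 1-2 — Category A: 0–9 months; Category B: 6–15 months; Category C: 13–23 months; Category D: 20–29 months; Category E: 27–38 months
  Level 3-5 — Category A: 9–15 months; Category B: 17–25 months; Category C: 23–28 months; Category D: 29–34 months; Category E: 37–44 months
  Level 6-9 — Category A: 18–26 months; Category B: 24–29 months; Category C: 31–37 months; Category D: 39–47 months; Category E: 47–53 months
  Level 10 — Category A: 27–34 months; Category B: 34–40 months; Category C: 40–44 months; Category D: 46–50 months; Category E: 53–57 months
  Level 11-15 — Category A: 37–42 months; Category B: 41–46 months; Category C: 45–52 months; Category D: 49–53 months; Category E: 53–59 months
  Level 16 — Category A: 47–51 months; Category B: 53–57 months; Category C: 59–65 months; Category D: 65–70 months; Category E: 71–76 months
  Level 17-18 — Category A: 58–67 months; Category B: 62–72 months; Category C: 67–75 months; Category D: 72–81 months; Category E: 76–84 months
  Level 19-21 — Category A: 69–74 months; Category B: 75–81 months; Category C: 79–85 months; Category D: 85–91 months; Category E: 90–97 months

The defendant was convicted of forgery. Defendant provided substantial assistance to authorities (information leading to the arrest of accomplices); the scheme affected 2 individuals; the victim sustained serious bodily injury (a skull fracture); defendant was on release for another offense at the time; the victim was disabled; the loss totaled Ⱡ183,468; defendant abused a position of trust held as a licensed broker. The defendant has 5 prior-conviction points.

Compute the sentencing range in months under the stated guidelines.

75-81 months

Base offense level for forgery: 17.
R1 applies: 17 − 3 = 14.
R3 applies: 14 + 2 = 16.
R4 applies (level before this adjustment is 16 ≥ 15, so +6): 16 + 6 = 22.
R5 applies: 22 + 2 = 24.
R6 applies (level before this adjustment is 24 ≥ 18, so +3): 24 + 3 = 27.
R7 does not apply.
R8 applies: 27 + 2 = 29.
Level 29 exceeds the maximum of 21; capped at 21.
Final offense level: 21.
Criminal history: 5 prior points → Category B (4-6).
Level 21 falls in the 19-21 band.
Grid: Level 19-21 × Category B = 75-81 months.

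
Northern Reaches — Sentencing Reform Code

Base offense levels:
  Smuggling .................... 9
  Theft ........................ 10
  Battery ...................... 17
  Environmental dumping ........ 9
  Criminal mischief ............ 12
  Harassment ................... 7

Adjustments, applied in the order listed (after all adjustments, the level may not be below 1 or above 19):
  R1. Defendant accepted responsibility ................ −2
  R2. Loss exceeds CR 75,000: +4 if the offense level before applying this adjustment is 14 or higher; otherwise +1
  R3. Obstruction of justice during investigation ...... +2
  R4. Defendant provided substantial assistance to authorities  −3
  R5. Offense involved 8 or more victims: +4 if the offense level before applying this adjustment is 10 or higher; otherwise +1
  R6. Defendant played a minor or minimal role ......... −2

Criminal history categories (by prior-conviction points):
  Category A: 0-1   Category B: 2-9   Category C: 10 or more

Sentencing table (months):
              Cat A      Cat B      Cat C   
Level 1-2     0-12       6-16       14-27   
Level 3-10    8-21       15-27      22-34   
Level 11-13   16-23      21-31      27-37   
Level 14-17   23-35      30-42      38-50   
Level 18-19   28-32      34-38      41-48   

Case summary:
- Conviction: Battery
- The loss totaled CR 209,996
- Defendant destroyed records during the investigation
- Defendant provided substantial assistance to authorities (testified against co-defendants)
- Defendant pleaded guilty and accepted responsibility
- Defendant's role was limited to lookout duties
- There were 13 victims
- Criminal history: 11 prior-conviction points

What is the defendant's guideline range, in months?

41-48 months

Base offense level for battery: 17.
R1 applies: 17 − 2 = 15.
R2 applies (level before this adjustment is 15 ≥ 14, so +4): 15 + 4 = 19.
R3 applies: 19 + 2 = 21.
R4 applies: 21 − 3 = 18.
R5 applies (level before this adjustment is 18 ≥ 10, so +4): 18 + 4 = 22.
R6 applies: 22 − 2 = 20.
Level 20 exceeds the maximum of 19; capped at 19.
Final offense level: 19.
Criminal history: 11 prior points → Category C (10+).
Level 19 falls in the 18-19 band.
Grid: Level 18-19 × Category C = 41-48 months.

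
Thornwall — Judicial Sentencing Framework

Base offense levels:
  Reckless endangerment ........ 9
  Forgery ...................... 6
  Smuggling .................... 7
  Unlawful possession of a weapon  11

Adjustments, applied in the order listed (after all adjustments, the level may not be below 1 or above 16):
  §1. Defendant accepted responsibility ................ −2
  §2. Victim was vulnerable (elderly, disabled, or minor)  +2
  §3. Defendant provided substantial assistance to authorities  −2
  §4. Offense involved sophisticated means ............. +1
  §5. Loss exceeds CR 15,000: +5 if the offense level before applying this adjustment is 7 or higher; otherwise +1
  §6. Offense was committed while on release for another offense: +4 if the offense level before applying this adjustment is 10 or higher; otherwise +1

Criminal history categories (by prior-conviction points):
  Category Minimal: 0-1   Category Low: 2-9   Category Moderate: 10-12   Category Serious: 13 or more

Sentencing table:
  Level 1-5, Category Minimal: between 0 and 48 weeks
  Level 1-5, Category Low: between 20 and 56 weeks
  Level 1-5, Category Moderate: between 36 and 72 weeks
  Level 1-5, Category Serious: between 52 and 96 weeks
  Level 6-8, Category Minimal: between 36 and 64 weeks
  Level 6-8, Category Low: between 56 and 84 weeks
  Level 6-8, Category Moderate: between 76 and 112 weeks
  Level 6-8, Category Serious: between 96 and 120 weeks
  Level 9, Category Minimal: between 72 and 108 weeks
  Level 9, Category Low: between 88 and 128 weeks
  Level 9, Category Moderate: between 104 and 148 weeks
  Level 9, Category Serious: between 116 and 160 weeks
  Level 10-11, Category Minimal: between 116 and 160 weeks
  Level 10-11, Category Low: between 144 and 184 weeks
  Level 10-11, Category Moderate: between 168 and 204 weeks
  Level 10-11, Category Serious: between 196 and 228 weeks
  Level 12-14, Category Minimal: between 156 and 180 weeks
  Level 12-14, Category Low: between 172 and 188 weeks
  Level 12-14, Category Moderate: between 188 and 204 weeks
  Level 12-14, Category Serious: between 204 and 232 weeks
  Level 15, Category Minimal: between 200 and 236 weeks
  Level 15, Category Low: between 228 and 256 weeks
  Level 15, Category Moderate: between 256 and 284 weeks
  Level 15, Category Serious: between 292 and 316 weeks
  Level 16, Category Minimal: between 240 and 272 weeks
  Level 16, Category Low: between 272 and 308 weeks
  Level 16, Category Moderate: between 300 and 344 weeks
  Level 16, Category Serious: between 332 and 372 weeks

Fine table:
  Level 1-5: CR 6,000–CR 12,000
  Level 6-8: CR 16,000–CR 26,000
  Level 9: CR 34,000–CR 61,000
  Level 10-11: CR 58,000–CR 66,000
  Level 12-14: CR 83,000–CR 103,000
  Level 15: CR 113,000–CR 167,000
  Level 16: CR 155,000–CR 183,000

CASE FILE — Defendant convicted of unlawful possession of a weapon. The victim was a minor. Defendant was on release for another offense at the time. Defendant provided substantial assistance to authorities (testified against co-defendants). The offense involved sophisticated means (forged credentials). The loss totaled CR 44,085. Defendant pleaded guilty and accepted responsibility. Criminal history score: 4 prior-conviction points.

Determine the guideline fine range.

Base offense level for unlawful possession of a weapon: 11.
§1 applies: 11 − 2 = 9.
§2 applies: 9 + 2 = 11.
§3 applies: 11 − 2 = 9.
§4 applies: 9 + 1 = 10.
§5 applies (level before this adjustment is 10 ≥ 7, so +5): 10 + 5 = 15.
§6 applies (level before this adjustment is 15 ≥ 10, so +4): 15 + 4 = 19.
Level 19 exceeds the maximum of 16; capped at 16.
Final offense level: 16.
Level 16 falls in the 16 band.
Fine table: Level 16 → CR 155,000–CR 183,000.

CR 155,000–CR 183,000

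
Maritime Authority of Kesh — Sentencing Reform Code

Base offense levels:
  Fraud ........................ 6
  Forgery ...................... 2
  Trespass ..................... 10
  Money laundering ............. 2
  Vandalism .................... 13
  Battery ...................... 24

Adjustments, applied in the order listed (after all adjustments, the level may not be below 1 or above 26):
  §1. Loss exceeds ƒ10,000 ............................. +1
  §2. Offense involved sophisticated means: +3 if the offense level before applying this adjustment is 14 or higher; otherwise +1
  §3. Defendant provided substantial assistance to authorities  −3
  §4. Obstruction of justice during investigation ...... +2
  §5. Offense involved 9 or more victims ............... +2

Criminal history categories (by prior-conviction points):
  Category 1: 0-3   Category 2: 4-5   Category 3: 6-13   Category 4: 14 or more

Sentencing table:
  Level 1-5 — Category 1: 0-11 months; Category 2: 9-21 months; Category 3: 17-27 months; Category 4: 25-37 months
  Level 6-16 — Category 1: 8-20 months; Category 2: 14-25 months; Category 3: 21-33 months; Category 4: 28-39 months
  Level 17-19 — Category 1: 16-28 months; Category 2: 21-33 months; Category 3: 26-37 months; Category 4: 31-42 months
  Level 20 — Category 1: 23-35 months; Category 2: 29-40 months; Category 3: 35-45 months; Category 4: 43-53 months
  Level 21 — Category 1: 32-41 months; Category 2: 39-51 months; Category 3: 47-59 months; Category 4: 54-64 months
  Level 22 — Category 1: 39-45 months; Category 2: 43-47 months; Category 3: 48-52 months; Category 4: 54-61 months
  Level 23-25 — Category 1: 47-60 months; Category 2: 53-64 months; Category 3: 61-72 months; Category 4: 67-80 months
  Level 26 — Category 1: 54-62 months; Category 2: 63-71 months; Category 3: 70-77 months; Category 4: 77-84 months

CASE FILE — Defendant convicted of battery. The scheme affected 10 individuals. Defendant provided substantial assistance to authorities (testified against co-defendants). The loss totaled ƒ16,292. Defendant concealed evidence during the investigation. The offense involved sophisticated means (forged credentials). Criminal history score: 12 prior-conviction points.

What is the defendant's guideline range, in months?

70-77 months

Base offense level for battery: 24.
§1 applies: 24 + 1 = 25.
§2 applies (level before this adjustment is 25 ≥ 14, so +3): 25 + 3 = 28.
§3 applies: 28 − 3 = 25.
§4 applies: 25 + 2 = 27.
§5 applies: 27 + 2 = 29.
Level 29 exceeds the maximum of 26; capped at 26.
Final offense level: 26.
Criminal history: 12 prior points → Category 3 (6-13).
Level 26 falls in the 26 band.
Grid: Level 26 × Category 3 = 70-77 months.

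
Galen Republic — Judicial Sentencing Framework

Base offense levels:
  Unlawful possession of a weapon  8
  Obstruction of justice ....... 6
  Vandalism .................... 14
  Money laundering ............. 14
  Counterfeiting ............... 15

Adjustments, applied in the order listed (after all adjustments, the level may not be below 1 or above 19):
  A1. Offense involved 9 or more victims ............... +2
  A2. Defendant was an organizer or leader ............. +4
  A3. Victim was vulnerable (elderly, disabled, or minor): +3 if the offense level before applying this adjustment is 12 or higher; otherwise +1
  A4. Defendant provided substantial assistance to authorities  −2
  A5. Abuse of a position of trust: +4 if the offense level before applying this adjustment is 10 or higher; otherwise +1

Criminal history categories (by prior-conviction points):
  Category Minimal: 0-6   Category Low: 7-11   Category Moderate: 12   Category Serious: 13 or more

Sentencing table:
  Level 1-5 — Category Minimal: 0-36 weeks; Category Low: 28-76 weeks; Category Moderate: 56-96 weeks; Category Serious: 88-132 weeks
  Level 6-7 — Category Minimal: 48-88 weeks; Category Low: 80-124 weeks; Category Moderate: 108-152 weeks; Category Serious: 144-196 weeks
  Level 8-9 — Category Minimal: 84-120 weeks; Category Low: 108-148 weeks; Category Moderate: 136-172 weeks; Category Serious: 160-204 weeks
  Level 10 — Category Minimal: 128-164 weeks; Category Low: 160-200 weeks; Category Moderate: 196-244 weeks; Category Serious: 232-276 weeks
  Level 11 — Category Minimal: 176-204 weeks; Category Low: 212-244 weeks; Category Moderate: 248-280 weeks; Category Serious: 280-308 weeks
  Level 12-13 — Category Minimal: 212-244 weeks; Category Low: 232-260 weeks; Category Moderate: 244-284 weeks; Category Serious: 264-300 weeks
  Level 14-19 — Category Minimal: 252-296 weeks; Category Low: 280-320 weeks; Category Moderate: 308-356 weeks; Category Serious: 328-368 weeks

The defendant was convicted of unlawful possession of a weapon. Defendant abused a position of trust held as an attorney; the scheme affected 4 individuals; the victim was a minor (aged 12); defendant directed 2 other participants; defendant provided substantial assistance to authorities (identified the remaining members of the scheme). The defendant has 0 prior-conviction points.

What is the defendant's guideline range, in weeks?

Base offense level for unlawful possession of a weapon: 8.
A2 applies: 8 + 4 = 12.
A3 applies (level before this adjustment is 12 ≥ 12, so +3): 12 + 3 = 15.
A4 applies: 15 − 2 = 13.
A5 applies (level before this adjustment is 13 ≥ 10, so +4): 13 + 4 = 17.
Final offense level: 17.
Criminal history: 0 prior points → Category Minimal (0-6).
Level 17 falls in the 14-19 band.
Grid: Level 14-19 × Category Minimal = 252-296 weeks.

252-296 weeks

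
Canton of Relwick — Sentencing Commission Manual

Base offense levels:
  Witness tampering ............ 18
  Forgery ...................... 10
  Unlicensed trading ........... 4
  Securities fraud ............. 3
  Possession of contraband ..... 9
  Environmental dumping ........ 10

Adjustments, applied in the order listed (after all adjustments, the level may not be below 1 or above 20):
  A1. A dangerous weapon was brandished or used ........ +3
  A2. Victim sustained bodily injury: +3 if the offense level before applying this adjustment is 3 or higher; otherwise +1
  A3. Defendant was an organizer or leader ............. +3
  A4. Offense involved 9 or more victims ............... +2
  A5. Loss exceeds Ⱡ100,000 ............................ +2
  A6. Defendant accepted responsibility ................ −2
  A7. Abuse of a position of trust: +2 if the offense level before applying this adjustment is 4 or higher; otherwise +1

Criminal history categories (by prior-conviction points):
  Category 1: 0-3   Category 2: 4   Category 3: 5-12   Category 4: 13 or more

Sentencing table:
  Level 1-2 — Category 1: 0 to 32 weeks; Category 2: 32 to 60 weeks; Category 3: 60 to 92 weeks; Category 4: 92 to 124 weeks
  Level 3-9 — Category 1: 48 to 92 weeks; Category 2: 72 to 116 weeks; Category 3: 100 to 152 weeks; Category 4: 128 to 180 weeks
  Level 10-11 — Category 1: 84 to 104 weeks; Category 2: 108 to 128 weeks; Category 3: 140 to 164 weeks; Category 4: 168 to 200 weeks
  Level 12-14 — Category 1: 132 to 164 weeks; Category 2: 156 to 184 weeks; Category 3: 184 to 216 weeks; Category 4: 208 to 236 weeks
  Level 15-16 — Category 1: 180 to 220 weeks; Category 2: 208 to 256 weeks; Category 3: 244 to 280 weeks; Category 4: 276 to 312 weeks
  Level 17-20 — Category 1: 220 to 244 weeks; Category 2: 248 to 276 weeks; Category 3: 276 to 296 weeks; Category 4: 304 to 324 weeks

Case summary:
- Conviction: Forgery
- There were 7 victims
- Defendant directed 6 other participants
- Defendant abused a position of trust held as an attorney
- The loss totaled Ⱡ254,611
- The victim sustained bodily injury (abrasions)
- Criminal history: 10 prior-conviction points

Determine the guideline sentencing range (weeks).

276-296 weeks

Base offense level for forgery: 10.
A2 applies (level before this adjustment is 10 ≥ 3, so +3): 10 + 3 = 13.
A3 applies: 13 + 3 = 16.
A4 does not apply.
A5 applies: 16 + 2 = 18.
A7 applies (level before this adjustment is 18 ≥ 4, so +2): 18 + 2 = 20.
Final offense level: 20.
Criminal history: 10 prior points → Category 3 (5-12).
Level 20 falls in the 17-20 band.
Grid: Level 17-20 × Category 3 = 276-296 weeks.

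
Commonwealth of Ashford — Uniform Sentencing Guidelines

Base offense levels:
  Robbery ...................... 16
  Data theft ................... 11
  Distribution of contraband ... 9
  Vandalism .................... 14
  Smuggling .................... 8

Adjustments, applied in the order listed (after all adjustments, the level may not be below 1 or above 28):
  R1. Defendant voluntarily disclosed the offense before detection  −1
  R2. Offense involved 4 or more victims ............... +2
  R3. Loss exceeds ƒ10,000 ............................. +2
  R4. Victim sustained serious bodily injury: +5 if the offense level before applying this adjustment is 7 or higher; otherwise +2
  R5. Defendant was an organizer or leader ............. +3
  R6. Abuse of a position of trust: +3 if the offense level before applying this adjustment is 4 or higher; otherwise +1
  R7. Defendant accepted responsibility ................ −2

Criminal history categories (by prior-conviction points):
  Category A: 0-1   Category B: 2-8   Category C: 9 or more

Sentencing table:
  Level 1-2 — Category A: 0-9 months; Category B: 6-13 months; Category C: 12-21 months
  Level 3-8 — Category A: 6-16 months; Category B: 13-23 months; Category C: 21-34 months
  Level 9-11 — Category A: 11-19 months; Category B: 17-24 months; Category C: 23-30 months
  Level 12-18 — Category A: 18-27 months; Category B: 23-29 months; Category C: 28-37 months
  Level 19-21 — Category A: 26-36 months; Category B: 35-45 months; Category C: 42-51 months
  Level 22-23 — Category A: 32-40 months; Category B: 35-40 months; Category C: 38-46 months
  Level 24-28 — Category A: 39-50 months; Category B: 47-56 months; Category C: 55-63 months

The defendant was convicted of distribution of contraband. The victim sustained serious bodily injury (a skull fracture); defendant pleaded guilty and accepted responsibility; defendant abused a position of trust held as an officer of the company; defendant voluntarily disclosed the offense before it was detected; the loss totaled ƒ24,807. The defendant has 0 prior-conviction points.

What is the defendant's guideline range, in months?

18-27 months

Base offense level for distribution of contraband: 9.
R1 applies: 9 − 1 = 8.
R3 applies: 8 + 2 = 10.
R4 applies (level before this adjustment is 10 ≥ 7, so +5): 10 + 5 = 15.
R5 does not apply.
R6 applies (level before this adjustment is 15 ≥ 4, so +3): 15 + 3 = 18.
R7 applies: 18 − 2 = 16.
Final offense level: 16.
Criminal history: 0 prior points → Category A (0-1).
Level 16 falls in the 12-18 band.
Grid: Level 12-18 × Category A = 18-27 months.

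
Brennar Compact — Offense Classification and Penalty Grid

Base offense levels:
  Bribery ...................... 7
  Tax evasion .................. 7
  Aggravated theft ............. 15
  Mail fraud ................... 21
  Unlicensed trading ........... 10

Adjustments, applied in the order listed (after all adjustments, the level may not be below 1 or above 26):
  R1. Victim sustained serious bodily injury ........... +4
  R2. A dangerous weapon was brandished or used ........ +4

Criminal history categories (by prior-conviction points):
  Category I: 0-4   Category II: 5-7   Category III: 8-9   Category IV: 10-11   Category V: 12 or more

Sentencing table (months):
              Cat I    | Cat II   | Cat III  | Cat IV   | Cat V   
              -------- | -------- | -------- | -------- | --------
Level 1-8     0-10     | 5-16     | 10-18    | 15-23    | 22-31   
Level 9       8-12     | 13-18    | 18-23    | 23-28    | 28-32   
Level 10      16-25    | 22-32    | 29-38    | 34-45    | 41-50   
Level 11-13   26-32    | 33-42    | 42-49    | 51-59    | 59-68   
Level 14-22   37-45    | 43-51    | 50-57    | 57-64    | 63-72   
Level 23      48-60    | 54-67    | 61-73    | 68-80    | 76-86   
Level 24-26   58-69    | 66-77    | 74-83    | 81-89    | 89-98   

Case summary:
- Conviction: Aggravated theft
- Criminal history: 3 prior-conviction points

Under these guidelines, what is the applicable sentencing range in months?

37-45 months

Base offense level for aggravated theft: 15.
Final offense level: 15.
Criminal history: 3 prior points → Category I (0-4).
Level 15 falls in the 14-22 band.
Grid: Level 14-22 × Category I = 37-45 months.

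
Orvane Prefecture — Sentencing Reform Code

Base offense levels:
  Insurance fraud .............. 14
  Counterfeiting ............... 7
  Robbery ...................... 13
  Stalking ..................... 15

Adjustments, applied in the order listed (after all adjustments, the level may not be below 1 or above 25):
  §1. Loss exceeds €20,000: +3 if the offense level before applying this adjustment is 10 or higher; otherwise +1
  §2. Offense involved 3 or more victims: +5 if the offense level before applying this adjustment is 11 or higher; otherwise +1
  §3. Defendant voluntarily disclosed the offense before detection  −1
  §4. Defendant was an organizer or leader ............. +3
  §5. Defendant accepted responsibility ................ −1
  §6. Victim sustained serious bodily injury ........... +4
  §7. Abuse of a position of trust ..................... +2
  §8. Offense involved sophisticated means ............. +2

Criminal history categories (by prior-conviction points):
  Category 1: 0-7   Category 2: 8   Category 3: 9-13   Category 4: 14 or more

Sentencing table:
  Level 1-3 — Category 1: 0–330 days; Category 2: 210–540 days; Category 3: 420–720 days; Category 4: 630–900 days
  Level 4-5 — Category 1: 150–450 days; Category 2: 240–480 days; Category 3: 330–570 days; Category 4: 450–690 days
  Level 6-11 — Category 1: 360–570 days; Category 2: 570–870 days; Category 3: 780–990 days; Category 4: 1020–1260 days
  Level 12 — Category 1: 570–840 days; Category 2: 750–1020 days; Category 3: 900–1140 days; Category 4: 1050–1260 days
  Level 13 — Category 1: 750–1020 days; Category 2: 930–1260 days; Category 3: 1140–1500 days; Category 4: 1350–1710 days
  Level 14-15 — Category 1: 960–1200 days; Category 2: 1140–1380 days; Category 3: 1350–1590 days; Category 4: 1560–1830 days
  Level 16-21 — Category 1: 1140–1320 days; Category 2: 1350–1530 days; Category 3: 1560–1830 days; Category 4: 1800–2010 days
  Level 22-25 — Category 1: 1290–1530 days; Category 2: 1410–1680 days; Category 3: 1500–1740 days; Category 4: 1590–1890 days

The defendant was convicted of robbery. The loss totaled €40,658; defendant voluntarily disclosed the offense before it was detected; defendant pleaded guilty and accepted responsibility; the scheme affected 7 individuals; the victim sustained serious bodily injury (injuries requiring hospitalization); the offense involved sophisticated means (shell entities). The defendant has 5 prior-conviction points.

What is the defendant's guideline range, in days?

Base offense level for robbery: 13.
§1 applies (level before this adjustment is 13 ≥ 10, so +3): 13 + 3 = 16.
§2 applies (level before this adjustment is 16 ≥ 11, so +5): 16 + 5 = 21.
§3 applies: 21 − 1 = 20.
§4 does not apply.
§5 applies: 20 − 1 = 19.
§6 applies: 19 + 4 = 23.
§8 applies: 23 + 2 = 25.
Final offense level: 25.
Criminal history: 5 prior points → Category 1 (0-7).
Level 25 falls in the 22-25 band.
Grid: Level 22-25 × Category 1 = 1290-1530 days.

1290-1530 days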